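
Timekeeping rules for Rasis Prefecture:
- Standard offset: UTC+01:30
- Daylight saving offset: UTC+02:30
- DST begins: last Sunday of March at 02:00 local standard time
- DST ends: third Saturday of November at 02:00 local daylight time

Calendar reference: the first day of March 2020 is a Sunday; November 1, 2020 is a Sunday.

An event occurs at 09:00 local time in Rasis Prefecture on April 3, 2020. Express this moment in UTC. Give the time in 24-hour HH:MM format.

1 March 2020 is a Sunday, so Sundays fall on 1, 8, 15, 22, 29; the last is March 29.
1 November 2020 is a Sunday, so the first Saturday is November 7 and the third is November 21.
April 3, 2020 falls between 29 March and 21 November, so daylight saving is in effect and Rasis Prefecture is at UTC+02:30.
09:00 local − 2h30m = 06:30 UTC.

06:30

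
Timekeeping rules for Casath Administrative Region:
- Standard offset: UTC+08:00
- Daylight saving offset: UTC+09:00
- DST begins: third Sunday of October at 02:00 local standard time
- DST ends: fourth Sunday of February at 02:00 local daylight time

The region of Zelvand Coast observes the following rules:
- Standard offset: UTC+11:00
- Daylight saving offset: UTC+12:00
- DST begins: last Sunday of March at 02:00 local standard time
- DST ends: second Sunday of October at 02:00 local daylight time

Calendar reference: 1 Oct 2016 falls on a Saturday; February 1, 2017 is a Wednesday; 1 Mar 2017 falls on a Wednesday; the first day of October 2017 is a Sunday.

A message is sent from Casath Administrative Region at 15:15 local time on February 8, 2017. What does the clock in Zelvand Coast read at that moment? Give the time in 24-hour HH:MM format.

17:15

1 October 2016 is a Saturday, so the first Sunday is October 2 and the third is October 16.
1 February 2017 is a Wednesday, so the first Sunday is February 5 and the fourth is February 26.
February 8, 2017 falls between 16 October 2016 and 26 February 2017, so daylight saving is in effect and Casath Administrative Region is at UTC+09:00.
15:15 Casath Administrative Region − 9h = 06:15 UTC.
1 March 2017 is a Wednesday, so Sundays fall on 5, 12, 19, 26; the last is March 26.
1 October 2017 is a Sunday, so the first Sunday is October 1 and the second is October 8.
At the standard offset (UTC+11:00), 06:15 UTC + 11h = 17:15 Zelvand Coast standard time.
Daylight saving runs 26 March – 8 October; the standard-time date in Zelvand Coast, February 8, 2017, is outside that window, so Zelvand Coast is on standard time at UTC+11:00.
06:15 UTC + 11h = 17:15 Zelvand Coast.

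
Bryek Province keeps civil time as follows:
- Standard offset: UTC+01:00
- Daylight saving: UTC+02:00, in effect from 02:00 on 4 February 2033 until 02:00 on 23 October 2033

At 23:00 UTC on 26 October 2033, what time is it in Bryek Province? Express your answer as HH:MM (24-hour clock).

At the standard offset (UTC+01:00), 23:00 UTC + 1h = 00:00 Bryek Province standard time (rolling into the next day, 27 October 2033).
The standard-time date in Bryek Province, 27 October 2033, is outside the daylight-saving period (4 February – 23 October), so Bryek Province is on standard time, UTC+01:00.
23:00 UTC + 1h = 00:00 local (rolling into the next day, 27 October 2033).

00:00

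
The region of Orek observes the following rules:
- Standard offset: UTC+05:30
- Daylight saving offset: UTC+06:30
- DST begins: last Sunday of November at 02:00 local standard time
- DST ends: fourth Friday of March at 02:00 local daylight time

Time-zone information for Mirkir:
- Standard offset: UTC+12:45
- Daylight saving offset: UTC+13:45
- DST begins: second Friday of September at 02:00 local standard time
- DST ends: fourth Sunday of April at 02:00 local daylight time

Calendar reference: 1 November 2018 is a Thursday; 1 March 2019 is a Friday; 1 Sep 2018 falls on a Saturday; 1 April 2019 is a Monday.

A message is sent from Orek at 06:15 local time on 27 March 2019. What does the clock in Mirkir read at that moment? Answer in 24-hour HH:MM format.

14:30

1 November 2018 is a Thursday, so Sundays fall on 4, 11, 18, 25; the last is November 25.
1 March 2019 is a Friday, so the first Friday is March 1 and the fourth is March 22.
27 March 2019 does not fall between 25 November 2018 and 22 March 2019, so daylight saving is not in effect and Orek is at UTC+05:30.
06:15 Orek − 5h30m = 00:45 UTC.
1 September 2018 is a Saturday, so the first Friday is September 7 and the second is September 14.
1 April 2019 is a Monday, so the first Sunday is April 7 and the fourth is April 28.
At the standard offset (UTC+12:45), 00:45 UTC + 12h45m = 13:30 Mirkir standard time.
The standard-time date in Mirkir, 27 March 2019, falls between 14 September 2018 and 28 April 2019, so daylight saving is in effect and Mirkir is at UTC+13:45.
00:45 UTC + 13h45m = 14:30 Mirkir.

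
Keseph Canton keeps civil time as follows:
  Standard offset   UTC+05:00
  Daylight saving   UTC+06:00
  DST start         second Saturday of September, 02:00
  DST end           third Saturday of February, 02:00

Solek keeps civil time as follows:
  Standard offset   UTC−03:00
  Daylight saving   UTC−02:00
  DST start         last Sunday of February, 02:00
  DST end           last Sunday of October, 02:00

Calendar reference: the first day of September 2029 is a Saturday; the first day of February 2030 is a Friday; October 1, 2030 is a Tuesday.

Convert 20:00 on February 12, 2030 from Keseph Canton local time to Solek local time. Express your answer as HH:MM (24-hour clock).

11:00

1 September 2029 is a Saturday, so the first Saturday is September 1 and the second is September 8.
1 February 2030 is a Friday, so the first Saturday is February 2 and the third is February 16.
February 12, 2030 lies within the daylight-saving period (8 September 2029 – 16 February 2030), so Keseph Canton is on daylight time, UTC+06:00.
20:00 Keseph Canton − 6h = 14:00 UTC.
1 February 2030 is a Friday, so Sundays fall on 3, 10, 17, 24; the last is February 24.
1 October 2030 is a Tuesday, so Sundays fall on 6, 13, 20, 27; the last is October 27.
At the standard offset (UTC−03:00), 14:00 UTC − 3h = 11:00 Solek standard time.
Daylight saving runs 24 February – 27 October; the standard-time date in Solek, February 12, 2030, is outside that window, so Solek is on standard time at UTC−03:00.
14:00 UTC − 3h = 11:00 Solek.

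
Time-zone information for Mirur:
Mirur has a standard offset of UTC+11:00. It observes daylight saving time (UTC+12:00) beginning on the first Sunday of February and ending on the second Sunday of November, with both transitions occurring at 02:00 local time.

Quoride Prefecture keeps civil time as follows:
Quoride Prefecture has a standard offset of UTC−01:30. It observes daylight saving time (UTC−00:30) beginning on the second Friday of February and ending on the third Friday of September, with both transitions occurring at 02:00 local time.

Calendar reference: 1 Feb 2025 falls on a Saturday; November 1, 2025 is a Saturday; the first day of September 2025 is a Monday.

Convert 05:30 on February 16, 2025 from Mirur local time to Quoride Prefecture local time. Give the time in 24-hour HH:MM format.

1 February 2025 is a Saturday, so the first Sunday is February 2.
1 November 2025 is a Saturday, so the first Sunday is November 2 and the second is November 9.
February 16, 2025 falls between 2 February and 9 November, so daylight saving is in effect and Mirur is at UTC+12:00.
05:30 Mirur − 12h = 17:30 UTC (rolling into the previous day, 15 February 2025).
1 February 2025 is a Saturday, so the first Friday is February 7 and the second is February 14.
1 September 2025 is a Monday, so the first Friday is September 5 and the third is September 19.
At the standard offset (UTC−01:30), 17:30 UTC − 1h30m = 16:00 Quoride Prefecture standard time.
The standard-time date in Quoride Prefecture, February 15, 2025, falls between 14 February and 19 September, so daylight saving is in effect and Quoride Prefecture is at UTC−00:30.
17:30 UTC − 0h30m = 17:00 Quoride Prefecture.

17:00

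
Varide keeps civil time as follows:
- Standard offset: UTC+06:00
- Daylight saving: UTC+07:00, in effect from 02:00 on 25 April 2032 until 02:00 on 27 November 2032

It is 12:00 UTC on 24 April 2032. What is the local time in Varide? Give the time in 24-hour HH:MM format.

At the standard offset (UTC+06:00), 12:00 UTC + 6h = 18:00 Varide standard time.
The standard-time date in Varide, 24 April 2032, does not fall between 25 April and 27 November, so daylight saving is not in effect and Varide is at UTC+06:00.
12:00 UTC + 6h = 18:00 local.

18:00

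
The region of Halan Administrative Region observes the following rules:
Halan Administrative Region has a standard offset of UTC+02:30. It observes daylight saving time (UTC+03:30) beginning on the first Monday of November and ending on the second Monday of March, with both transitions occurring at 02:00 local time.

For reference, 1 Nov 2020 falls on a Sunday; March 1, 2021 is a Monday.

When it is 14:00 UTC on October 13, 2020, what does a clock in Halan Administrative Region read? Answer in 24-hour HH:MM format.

16:30

1 November 2020 is a Sunday, so the first Monday is November 2.
1 March 2021 is a Monday, so the first Monday is March 1 and the second is March 8.
At the standard offset (UTC+02:30), 14:00 UTC + 2h30m = 16:30 Halan Administrative Region standard time.
Daylight saving runs 2 November 2020 – 8 March 2021; the standard-time date in Halan Administrative Region, October 13, 2020, is outside that window, so Halan Administrative Region is on standard time at UTC+02:30.
14:00 UTC + 2h30m = 16:30 local.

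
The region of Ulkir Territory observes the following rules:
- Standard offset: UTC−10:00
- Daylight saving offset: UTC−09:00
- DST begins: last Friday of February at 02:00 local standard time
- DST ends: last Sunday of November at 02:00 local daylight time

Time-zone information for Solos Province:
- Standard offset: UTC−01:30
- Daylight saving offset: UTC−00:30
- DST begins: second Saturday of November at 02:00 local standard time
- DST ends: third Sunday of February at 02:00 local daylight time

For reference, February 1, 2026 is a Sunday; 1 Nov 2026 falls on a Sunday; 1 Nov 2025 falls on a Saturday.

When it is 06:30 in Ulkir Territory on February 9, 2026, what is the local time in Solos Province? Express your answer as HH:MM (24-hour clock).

16:00

1 February 2026 is a Sunday, so Fridays fall on 6, 13, 20, 27; the last is February 27.
1 November 2026 is a Sunday, so Sundays fall on 1, 8, 15, 22, 29; the last is November 29.
February 9, 2026 does not fall between 27 February and 29 November, so daylight saving is not in effect and Ulkir Territory is at UTC−10:00.
06:30 Ulkir Territory + 10h = 16:30 UTC.
1 November 2025 is a Saturday, so the first Saturday is November 1 and the second is November 8.
1 February 2026 is a Sunday, so the first Sunday is February 1 and the third is February 15.
At the standard offset (UTC−01:30), 16:30 UTC − 1h30m = 15:00 Solos Province standard time.
Daylight saving runs 8 November 2025 – 15 February 2026; the standard-time date in Solos Province, February 9, 2026, is inside that window, so Solos Province is at UTC−00:30.
16:30 UTC − 0h30m = 16:00 Solos Province.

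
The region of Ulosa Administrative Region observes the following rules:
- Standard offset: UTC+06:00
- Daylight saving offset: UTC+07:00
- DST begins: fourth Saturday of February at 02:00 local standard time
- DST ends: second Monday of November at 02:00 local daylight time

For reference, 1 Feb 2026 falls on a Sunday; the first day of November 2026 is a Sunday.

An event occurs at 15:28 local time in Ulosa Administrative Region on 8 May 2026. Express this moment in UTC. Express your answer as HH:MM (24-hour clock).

1 February 2026 is a Sunday, so the first Saturday is February 7 and the fourth is February 28.
1 November 2026 is a Sunday, so the first Monday is November 2 and the second is November 9.
8 May 2026 lies within the daylight-saving period (28 February – 9 November), so Ulosa Administrative Region is on daylight time, UTC+07:00.
15:28 local − 7h = 08:28 UTC.

08:28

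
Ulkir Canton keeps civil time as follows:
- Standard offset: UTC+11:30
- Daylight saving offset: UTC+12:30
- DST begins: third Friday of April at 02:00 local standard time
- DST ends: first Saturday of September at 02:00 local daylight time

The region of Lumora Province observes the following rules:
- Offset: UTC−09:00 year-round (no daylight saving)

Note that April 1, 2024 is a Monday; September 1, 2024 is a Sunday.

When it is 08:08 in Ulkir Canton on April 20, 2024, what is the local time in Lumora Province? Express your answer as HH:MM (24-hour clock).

10:38

1 April 2024 is a Monday, so the first Friday is April 5 and the third is April 19.
1 September 2024 is a Sunday, so the first Saturday is September 7.
Daylight saving runs 19 April – 7 September; April 20, 2024 is inside that window, so Ulkir Canton is at UTC+12:30.
08:08 Ulkir Canton − 12h30m = 19:38 UTC (rolling into the previous day, 19 April 2024).
Lumora Province has no daylight saving, so its offset is UTC−09:00 year-round.
19:38 UTC − 9h = 10:38 Lumora Province.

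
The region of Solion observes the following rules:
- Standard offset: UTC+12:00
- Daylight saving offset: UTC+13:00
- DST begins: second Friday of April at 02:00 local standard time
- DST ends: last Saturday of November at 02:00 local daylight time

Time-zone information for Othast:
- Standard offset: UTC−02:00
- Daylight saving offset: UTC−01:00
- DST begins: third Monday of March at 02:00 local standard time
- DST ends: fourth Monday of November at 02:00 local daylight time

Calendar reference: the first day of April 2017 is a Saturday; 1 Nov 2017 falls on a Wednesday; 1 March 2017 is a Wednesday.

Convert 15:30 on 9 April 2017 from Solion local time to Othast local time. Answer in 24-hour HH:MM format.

02:30

1 April 2017 is a Saturday, so the first Friday is April 7 and the second is April 14.
1 November 2017 is a Wednesday, so Saturdays fall on 4, 11, 18, 25; the last is November 25.
9 April 2017 is outside the daylight-saving period (14 April – 25 November), so Solion is on standard time, UTC+12:00.
15:30 Solion − 12h = 03:30 UTC.
1 March 2017 is a Wednesday, so the first Monday is March 6 and the third is March 20.
1 November 2017 is a Wednesday, so the first Monday is November 6 and the fourth is November 27.
At the standard offset (UTC−02:00), 03:30 UTC − 2h = 01:30 Othast standard time.
Daylight saving runs 20 March – 27 November; the standard-time date in Othast, 9 April 2017, is inside that window, so Othast is at UTC−01:00.
03:30 UTC − 1h = 02:30 Othast.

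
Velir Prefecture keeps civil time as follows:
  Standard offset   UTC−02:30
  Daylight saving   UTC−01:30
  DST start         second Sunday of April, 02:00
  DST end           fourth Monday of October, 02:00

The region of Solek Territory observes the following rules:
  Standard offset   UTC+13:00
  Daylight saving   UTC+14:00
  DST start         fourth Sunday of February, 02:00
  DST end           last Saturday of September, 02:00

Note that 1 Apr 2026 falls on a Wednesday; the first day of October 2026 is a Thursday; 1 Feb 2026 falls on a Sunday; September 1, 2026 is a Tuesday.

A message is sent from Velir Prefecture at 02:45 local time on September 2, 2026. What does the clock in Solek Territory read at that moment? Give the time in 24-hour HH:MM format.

1 April 2026 is a Wednesday, so the first Sunday is April 5 and the second is April 12.
1 October 2026 is a Thursday, so the first Monday is October 5 and the fourth is October 26.
September 2, 2026 lies within the daylight-saving period (12 April – 26 October), so Velir Prefecture is on daylight time, UTC−01:30.
02:45 Velir Prefecture + 1h30m = 04:15 UTC.
1 February 2026 is a Sunday, so the first Sunday is February 1 and the fourth is February 22.
1 September 2026 is a Tuesday, so Saturdays fall on 5, 12, 19, 26; the last is September 26.
At the standard offset (UTC+13:00), 04:15 UTC + 13h = 17:15 Solek Territory standard time.
Daylight saving runs 22 February – 26 September; the standard-time date in Solek Territory, September 2, 2026, is inside that window, so Solek Territory is at UTC+14:00.
04:15 UTC + 14h = 18:15 Solek Territory.

18:15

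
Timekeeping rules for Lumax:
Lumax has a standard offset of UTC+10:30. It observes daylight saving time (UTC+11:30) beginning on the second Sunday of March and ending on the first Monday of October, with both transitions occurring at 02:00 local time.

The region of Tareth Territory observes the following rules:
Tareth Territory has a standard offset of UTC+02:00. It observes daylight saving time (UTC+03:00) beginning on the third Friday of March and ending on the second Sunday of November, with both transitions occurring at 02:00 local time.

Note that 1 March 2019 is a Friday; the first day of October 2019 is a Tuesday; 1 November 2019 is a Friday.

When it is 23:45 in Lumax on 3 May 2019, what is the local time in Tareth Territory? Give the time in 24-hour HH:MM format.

15:15

1 March 2019 is a Friday, so the first Sunday is March 3 and the second is March 10.
1 October 2019 is a Tuesday, so the first Monday is October 7.
3 May 2019 lies within the daylight-saving period (10 March – 7 October), so Lumax is on daylight time, UTC+11:30.
23:45 Lumax − 11h30m = 12:15 UTC.
1 March 2019 is a Friday, so the first Friday is March 1 and the third is March 15.
1 November 2019 is a Friday, so the first Sunday is November 3 and the second is November 10.
At the standard offset (UTC+02:00), 12:15 UTC + 2h = 14:15 Tareth Territory standard time.
Daylight saving runs 15 March – 10 November; the standard-time date in Tareth Territory, 3 May 2019, is inside that window, so Tareth Territory is at UTC+03:00.
12:15 UTC + 3h = 15:15 Tareth Territory.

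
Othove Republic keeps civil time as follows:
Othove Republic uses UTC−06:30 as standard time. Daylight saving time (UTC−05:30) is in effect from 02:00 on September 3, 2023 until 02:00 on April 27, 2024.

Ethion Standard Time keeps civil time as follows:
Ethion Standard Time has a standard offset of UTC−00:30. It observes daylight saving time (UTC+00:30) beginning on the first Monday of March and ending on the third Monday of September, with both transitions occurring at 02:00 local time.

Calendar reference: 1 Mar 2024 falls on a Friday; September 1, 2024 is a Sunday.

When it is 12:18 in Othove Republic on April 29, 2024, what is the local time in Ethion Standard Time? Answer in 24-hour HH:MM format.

April 29, 2024 is outside the daylight-saving period (3 September 2023 – 27 April 2024), so Othove Republic is on standard time, UTC−06:30.
12:18 Othove Republic + 6h30m = 18:48 UTC.
1 March 2024 is a Friday, so the first Monday is March 4.
1 September 2024 is a Sunday, so the first Monday is September 2 and the third is September 16.
At the standard offset (UTC−00:30), 18:48 UTC − 0h30m = 18:18 Ethion Standard Time standard time.
The standard-time date in Ethion Standard Time, April 29, 2024, lies within the daylight-saving period (4 March – 16 September), so Ethion Standard Time is on daylight time, UTC+00:30.
18:48 UTC + 0h30m = 19:18 Ethion Standard Time.

19:18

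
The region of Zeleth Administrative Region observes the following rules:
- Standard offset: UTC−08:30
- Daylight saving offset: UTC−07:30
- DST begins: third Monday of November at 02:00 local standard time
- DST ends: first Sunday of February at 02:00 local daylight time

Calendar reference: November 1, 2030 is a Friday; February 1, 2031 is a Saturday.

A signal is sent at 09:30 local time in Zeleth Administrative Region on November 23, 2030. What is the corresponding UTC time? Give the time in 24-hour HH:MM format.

1 November 2030 is a Friday, so the first Monday is November 4 and the third is November 18.
1 February 2031 is a Saturday, so the first Sunday is February 2.
November 23, 2030 lies within the daylight-saving period (18 November 2030 – 2 February 2031), so Zeleth Administrative Region is on daylight time, UTC−07:30.
09:30 local + 7h30m = 17:00 UTC.

17:00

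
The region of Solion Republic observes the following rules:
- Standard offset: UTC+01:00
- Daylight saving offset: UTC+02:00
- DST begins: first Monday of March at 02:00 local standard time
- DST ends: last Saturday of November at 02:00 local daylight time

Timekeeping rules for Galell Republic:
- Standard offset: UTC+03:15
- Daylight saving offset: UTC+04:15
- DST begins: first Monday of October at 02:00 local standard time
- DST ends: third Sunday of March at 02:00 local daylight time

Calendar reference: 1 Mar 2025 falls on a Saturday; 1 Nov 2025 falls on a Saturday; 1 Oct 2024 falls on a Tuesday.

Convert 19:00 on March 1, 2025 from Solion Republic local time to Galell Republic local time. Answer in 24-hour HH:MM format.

22:15

1 March 2025 is a Saturday, so the first Monday is March 3.
1 November 2025 is a Saturday, so Saturdays fall on 1, 8, 15, 22, 29; the last is November 29.
March 1, 2025 is outside the daylight-saving period (3 March – 29 November), so Solion Republic is on standard time, UTC+01:00.
19:00 Solion Republic − 1h = 18:00 UTC.
1 October 2024 is a Tuesday, so the first Monday is October 7.
1 March 2025 is a Saturday, so the first Sunday is March 2 and the third is March 16.
At the standard offset (UTC+03:15), 18:00 UTC + 3h15m = 21:15 Galell Republic standard time.
The standard-time date in Galell Republic, March 1, 2025, falls between 7 October 2024 and 16 March 2025, so daylight saving is in effect and Galell Republic is at UTC+04:15.
18:00 UTC + 4h15m = 22:15 Galell Republic.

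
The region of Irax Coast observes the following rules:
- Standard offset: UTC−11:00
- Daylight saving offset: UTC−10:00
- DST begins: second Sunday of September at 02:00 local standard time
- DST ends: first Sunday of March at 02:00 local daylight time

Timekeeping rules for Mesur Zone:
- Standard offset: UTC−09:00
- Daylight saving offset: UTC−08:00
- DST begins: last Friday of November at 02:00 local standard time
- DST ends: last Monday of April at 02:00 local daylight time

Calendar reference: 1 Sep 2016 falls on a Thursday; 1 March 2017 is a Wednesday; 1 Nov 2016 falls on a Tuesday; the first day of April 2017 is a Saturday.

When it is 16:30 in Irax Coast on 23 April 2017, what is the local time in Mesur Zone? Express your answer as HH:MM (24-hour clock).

1 September 2016 is a Thursday, so the first Sunday is September 4 and the second is September 11.
1 March 2017 is a Wednesday, so the first Sunday is March 5.
23 April 2017 is outside the daylight-saving period (11 September 2016 – 5 March 2017), so Irax Coast is on standard time, UTC−11:00.
16:30 Irax Coast + 11h = 03:30 UTC (rolling into the next day, 24 April 2017).
1 November 2016 is a Tuesday, so Fridays fall on 4, 11, 18, 25; the last is November 25.
1 April 2017 is a Saturday, so Mondays fall on 3, 10, 17, 24; the last is April 24.
At the standard offset (UTC−09:00), 03:30 UTC − 9h = 18:30 Mesur Zone standard time (rolling into the previous day, 23 April 2017).
The standard-time date in Mesur Zone, 23 April 2017, falls between 25 November 2016 and 24 April 2017, so daylight saving is in effect and Mesur Zone is at UTC−08:00.
03:30 UTC − 8h = 19:30 Mesur Zone (rolling into the previous day, 23 April 2017).

19:30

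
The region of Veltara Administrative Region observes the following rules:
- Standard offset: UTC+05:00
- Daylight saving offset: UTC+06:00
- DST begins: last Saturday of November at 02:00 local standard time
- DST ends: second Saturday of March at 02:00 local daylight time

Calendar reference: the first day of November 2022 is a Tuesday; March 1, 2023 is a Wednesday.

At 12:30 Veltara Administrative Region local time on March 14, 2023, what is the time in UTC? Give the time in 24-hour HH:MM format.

1 November 2022 is a Tuesday, so Saturdays fall on 5, 12, 19, 26; the last is November 26.
1 March 2023 is a Wednesday, so the first Saturday is March 4 and the second is March 11.
March 14, 2023 does not fall between 26 November 2022 and 11 March 2023, so daylight saving is not in effect and Veltara Administrative Region is at UTC+05:00.
12:30 local − 5h = 07:30 UTC.

07:30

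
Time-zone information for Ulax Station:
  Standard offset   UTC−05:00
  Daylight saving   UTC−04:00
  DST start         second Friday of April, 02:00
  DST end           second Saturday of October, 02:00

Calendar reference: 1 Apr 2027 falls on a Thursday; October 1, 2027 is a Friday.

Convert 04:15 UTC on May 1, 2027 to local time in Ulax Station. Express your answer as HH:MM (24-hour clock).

00:15

1 April 2027 is a Thursday, so the first Friday is April 2 and the second is April 9.
1 October 2027 is a Friday, so the first Saturday is October 2 and the second is October 9.
At the standard offset (UTC−05:00), 04:15 UTC − 5h = 23:15 Ulax Station standard time (rolling into the previous day, 30 April 2027).
Daylight saving runs 9 April – 9 October; the standard-time date in Ulax Station, April 30, 2027, is inside that window, so Ulax Station is at UTC−04:00.
04:15 UTC − 4h = 00:15 local.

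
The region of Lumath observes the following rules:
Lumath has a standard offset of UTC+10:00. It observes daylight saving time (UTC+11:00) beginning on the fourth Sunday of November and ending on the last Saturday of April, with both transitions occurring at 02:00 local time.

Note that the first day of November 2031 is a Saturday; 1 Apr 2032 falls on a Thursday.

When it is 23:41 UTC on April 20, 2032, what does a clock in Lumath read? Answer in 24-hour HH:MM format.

1 November 2031 is a Saturday, so the first Sunday is November 2 and the fourth is November 23.
1 April 2032 is a Thursday, so Saturdays fall on 3, 10, 17, 24; the last is April 24.
At the standard offset (UTC+10:00), 23:41 UTC + 10h = 09:41 Lumath standard time (rolling into the next day, 21 April 2032).
The standard-time date in Lumath, April 21, 2032, lies within the daylight-saving period (23 November 2031 – 24 April 2032), so Lumath is on daylight time, UTC+11:00.
23:41 UTC + 11h = 10:41 local (rolling into the next day, 21 April 2032).

10:41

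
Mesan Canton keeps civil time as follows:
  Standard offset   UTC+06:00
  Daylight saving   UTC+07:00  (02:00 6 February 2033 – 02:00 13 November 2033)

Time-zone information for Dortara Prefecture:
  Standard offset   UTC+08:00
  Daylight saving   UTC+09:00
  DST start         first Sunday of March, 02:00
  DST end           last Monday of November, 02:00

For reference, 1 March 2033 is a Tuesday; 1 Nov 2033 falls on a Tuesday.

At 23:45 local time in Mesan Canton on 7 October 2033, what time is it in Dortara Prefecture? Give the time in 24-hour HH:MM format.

01:45

7 October 2033 falls between 6 February and 13 November, so daylight saving is in effect and Mesan Canton is at UTC+07:00.
23:45 Mesan Canton − 7h = 16:45 UTC.
1 March 2033 is a Tuesday, so the first Sunday is March 6.
1 November 2033 is a Tuesday, so Mondays fall on 7, 14, 21, 28; the last is November 28.
At the standard offset (UTC+08:00), 16:45 UTC + 8h = 00:45 Dortara Prefecture standard time (rolling into the next day, 8 October 2033).
The standard-time date in Dortara Prefecture, 8 October 2033, falls between 6 March and 28 November, so daylight saving is in effect and Dortara Prefecture is at UTC+09:00.
16:45 UTC + 9h = 01:45 Dortara Prefecture (rolling into the next day, 8 October 2033).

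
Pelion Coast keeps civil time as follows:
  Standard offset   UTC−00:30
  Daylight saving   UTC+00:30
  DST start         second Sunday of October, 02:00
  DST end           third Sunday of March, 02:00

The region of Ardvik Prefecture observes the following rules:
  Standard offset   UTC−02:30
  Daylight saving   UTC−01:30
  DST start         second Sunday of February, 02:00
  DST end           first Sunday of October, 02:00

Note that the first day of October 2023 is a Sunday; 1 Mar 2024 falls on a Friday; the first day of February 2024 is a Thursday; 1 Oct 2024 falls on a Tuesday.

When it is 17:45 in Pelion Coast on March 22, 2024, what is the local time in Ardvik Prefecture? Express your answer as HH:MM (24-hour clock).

1 October 2023 is a Sunday, so the first Sunday is October 1 and the second is October 8.
1 March 2024 is a Friday, so the first Sunday is March 3 and the third is March 17.
Daylight saving runs 8 October 2023 – 17 March 2024; March 22, 2024 is outside that window, so Pelion Coast is on standard time at UTC−00:30.
17:45 Pelion Coast + 0h30m = 18:15 UTC.
1 February 2024 is a Thursday, so the first Sunday is February 4 and the second is February 11.
1 October 2024 is a Tuesday, so the first Sunday is October 6.
At the standard offset (UTC−02:30), 18:15 UTC − 2h30m = 15:45 Ardvik Prefecture standard time.
The standard-time date in Ardvik Prefecture, March 22, 2024, lies within the daylight-saving period (11 February – 6 October), so Ardvik Prefecture is on daylight time, UTC−01:30.
18:15 UTC − 1h30m = 16:45 Ardvik Prefecture.

16:45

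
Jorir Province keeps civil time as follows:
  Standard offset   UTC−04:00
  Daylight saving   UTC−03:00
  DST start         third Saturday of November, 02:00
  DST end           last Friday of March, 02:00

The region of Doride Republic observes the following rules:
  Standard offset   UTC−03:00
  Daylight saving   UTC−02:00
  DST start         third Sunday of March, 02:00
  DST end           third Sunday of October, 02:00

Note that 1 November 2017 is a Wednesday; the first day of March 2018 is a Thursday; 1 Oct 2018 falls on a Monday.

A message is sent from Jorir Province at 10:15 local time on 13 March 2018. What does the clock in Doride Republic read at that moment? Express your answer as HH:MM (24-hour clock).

10:15

1 November 2017 is a Wednesday, so the first Saturday is November 4 and the third is November 18.
1 March 2018 is a Thursday, so Fridays fall on 2, 9, 16, 23, 30; the last is March 30.
13 March 2018 falls between 18 November 2017 and 30 March 2018, so daylight saving is in effect and Jorir Province is at UTC−03:00.
10:15 Jorir Province + 3h = 13:15 UTC.
1 March 2018 is a Thursday, so the first Sunday is March 4 and the third is March 18.
1 October 2018 is a Monday, so the first Sunday is October 7 and the third is October 21.
At the standard offset (UTC−03:00), 13:15 UTC − 3h = 10:15 Doride Republic standard time.
The standard-time date in Doride Republic, 13 March 2018, is outside the daylight-saving period (18 March – 21 October), so Doride Republic is on standard time, UTC−03:00.
13:15 UTC − 3h = 10:15 Doride Republic.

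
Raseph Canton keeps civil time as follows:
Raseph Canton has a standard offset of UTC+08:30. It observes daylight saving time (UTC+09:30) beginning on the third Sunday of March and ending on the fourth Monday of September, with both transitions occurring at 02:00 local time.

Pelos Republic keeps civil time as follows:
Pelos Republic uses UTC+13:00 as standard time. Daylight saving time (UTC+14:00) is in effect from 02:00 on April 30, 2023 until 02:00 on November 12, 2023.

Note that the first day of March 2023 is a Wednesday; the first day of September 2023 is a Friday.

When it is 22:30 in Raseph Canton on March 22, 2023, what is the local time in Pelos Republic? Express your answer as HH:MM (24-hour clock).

1 March 2023 is a Wednesday, so the first Sunday is March 5 and the third is March 19.
1 September 2023 is a Friday, so the first Monday is September 4 and the fourth is September 25.
Daylight saving runs 19 March – 25 September; March 22, 2023 is inside that window, so Raseph Canton is at UTC+09:30.
22:30 Raseph Canton − 9h30m = 13:00 UTC.
At the standard offset (UTC+13:00), 13:00 UTC + 13h = 02:00 Pelos Republic standard time (rolling into the next day, 23 March 2023).
The standard-time date in Pelos Republic, March 23, 2023, does not fall between 30 April and 12 November, so daylight saving is not in effect and Pelos Republic is at UTC+13:00.
13:00 UTC + 13h = 02:00 Pelos Republic (rolling into the next day, 23 March 2023).

02:00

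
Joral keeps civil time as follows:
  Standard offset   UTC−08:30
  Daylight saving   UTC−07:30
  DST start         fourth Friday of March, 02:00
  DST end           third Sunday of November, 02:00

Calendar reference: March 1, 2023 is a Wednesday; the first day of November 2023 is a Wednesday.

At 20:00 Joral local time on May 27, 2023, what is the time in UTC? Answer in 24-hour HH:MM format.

1 March 2023 is a Wednesday, so the first Friday is March 3 and the fourth is March 24.
1 November 2023 is a Wednesday, so the first Sunday is November 5 and the third is November 19.
Daylight saving runs 24 March – 19 November; May 27, 2023 is inside that window, so Joral is at UTC−07:30.
20:00 local + 7h30m = 03:30 UTC (rolling into the next day, 28 May 2023).

03:30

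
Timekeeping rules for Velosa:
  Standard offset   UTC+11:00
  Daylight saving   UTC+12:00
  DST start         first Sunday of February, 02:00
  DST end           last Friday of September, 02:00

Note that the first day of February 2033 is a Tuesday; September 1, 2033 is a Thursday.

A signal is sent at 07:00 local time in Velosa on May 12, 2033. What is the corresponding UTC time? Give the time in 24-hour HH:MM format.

19:00

1 February 2033 is a Tuesday, so the first Sunday is February 6.
1 September 2033 is a Thursday, so Fridays fall on 2, 9, 16, 23, 30; the last is September 30.
May 12, 2033 lies within the daylight-saving period (6 February – 30 September), so Velosa is on daylight time, UTC+12:00.
07:00 local − 12h = 19:00 UTC (rolling into the previous day, 11 May 2033).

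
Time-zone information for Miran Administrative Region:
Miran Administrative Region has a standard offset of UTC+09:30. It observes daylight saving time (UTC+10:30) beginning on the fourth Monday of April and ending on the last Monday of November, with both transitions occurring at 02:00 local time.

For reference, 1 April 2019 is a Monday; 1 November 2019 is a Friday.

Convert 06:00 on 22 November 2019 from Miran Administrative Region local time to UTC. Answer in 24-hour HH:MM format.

1 April 2019 is a Monday, so the first Monday is April 1 and the fourth is April 22.
1 November 2019 is a Friday, so Mondays fall on 4, 11, 18, 25; the last is November 25.
22 November 2019 lies within the daylight-saving period (22 April – 25 November), so Miran Administrative Region is on daylight time, UTC+10:30.
06:00 local − 10h30m = 19:30 UTC (rolling into the previous day, 21 November 2019).

19:30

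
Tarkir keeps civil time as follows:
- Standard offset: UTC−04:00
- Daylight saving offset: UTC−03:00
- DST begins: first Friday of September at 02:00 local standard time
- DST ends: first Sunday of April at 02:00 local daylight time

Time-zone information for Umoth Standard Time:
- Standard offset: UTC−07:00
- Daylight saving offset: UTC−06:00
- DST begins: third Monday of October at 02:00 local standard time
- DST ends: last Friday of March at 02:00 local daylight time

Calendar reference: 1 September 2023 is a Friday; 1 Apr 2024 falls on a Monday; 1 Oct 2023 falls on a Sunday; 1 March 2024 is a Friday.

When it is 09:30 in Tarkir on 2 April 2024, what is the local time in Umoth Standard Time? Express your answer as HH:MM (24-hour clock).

1 September 2023 is a Friday, so the first Friday is September 1.
1 April 2024 is a Monday, so the first Sunday is April 7.
2 April 2024 lies within the daylight-saving period (1 September 2023 – 7 April 2024), so Tarkir is on daylight time, UTC−03:00.
09:30 Tarkir + 3h = 12:30 UTC.
1 October 2023 is a Sunday, so the first Monday is October 2 and the third is October 16.
1 March 2024 is a Friday, so Fridays fall on 1, 8, 15, 22, 29; the last is March 29.
At the standard offset (UTC−07:00), 12:30 UTC − 7h = 05:30 Umoth Standard Time standard time.
The standard-time date in Umoth Standard Time, 2 April 2024, is outside the daylight-saving period (16 October 2023 – 29 March 2024), so Umoth Standard Time is on standard time, UTC−07:00.
12:30 UTC − 7h = 05:30 Umoth Standard Time.

05:30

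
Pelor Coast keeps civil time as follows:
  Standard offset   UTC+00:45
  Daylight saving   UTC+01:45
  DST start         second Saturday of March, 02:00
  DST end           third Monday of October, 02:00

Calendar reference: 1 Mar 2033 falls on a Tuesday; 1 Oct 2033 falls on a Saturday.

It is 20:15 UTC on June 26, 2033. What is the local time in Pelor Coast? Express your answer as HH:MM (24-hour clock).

22:00

1 March 2033 is a Tuesday, so the first Saturday is March 5 and the second is March 12.
1 October 2033 is a Saturday, so the first Monday is October 3 and the third is October 17.
At the standard offset (UTC+00:45), 20:15 UTC + 0h45m = 21:00 Pelor Coast standard time.
The standard-time date in Pelor Coast, June 26, 2033, falls between 12 March and 17 October, so daylight saving is in effect and Pelor Coast is at UTC+01:45.
20:15 UTC + 1h45m = 22:00 local.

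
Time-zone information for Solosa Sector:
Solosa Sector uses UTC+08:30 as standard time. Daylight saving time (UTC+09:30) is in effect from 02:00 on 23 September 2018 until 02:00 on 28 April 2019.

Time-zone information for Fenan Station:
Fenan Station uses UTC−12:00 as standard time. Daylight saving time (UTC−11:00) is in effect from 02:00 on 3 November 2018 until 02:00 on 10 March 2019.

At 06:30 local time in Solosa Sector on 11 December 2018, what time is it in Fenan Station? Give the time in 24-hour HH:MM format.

11 December 2018 lies within the daylight-saving period (23 September 2018 – 28 April 2019), so Solosa Sector is on daylight time, UTC+09:30.
06:30 Solosa Sector − 9h30m = 21:00 UTC (rolling into the previous day, 10 December 2018).
At the standard offset (UTC−12:00), 21:00 UTC − 12h = 09:00 Fenan Station standard time.
The standard-time date in Fenan Station, 10 December 2018, falls between 3 November 2018 and 10 March 2019, so daylight saving is in effect and Fenan Station is at UTC−11:00.
21:00 UTC − 11h = 10:00 Fenan Station.

10:00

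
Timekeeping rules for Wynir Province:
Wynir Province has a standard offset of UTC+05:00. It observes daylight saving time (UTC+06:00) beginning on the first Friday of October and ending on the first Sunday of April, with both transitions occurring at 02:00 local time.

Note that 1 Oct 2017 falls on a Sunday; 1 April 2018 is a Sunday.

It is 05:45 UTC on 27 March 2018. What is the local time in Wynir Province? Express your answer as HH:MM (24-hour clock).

11:45

1 October 2017 is a Sunday, so the first Friday is October 6.
1 April 2018 is a Sunday, so the first Sunday is April 1.
At the standard offset (UTC+05:00), 05:45 UTC + 5h = 10:45 Wynir Province standard time.
The standard-time date in Wynir Province, 27 March 2018, falls between 6 October 2017 and 1 April 2018, so daylight saving is in effect and Wynir Province is at UTC+06:00.
05:45 UTC + 6h = 11:45 local.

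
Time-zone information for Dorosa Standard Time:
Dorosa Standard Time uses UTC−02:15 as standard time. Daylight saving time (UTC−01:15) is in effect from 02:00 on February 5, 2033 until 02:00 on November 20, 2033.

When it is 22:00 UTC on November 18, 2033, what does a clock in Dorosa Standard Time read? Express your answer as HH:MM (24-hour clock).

At the standard offset (UTC−02:15), 22:00 UTC − 2h15m = 19:45 Dorosa Standard Time standard time.
The standard-time date in Dorosa Standard Time, November 18, 2033, falls between 5 February and 20 November, so daylight saving is in effect and Dorosa Standard Time is at UTC−01:15.
22:00 UTC − 1h15m = 20:45 local.

20:45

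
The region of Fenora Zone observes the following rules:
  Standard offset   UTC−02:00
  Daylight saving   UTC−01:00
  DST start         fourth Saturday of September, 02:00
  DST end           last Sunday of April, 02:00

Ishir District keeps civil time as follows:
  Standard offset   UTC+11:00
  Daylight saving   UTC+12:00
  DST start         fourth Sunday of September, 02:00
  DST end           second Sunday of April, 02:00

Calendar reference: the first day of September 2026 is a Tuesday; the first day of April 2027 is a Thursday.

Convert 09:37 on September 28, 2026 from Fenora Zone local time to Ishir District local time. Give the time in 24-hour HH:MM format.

1 September 2026 is a Tuesday, so the first Saturday is September 5 and the fourth is September 26.
1 April 2027 is a Thursday, so Sundays fall on 4, 11, 18, 25; the last is April 25.
September 28, 2026 lies within the daylight-saving period (26 September 2026 – 25 April 2027), so Fenora Zone is on daylight time, UTC−01:00.
09:37 Fenora Zone + 1h = 10:37 UTC.
1 September 2026 is a Tuesday, so the first Sunday is September 6 and the fourth is September 27.
1 April 2027 is a Thursday, so the first Sunday is April 4 and the second is April 11.
At the standard offset (UTC+11:00), 10:37 UTC + 11h = 21:37 Ishir District standard time.
The standard-time date in Ishir District, September 28, 2026, falls between 27 September 2026 and 11 April 2027, so daylight saving is in effect and Ishir District is at UTC+12:00.
10:37 UTC + 12h = 22:37 Ishir District.

22:37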